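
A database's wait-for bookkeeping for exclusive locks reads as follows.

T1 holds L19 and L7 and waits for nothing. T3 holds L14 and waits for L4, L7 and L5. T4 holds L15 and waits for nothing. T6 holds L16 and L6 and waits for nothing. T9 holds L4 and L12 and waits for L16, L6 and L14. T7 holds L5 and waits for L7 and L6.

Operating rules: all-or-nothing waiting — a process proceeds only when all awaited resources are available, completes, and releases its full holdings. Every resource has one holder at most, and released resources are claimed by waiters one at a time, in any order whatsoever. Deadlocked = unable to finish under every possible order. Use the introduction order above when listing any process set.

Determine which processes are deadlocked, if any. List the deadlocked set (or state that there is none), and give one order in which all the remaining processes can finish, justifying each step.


Deadlocked: T3 and T9.
Key observation: along T3 -> T9 -> T3, each member waits on what the next one holds — a deadlock; no other process is dragged down with it.
One completion order for the rest: T4, T1, T6, T7.
Check, step by step:
  T4: no waits; runs immediately, freeing L15
  T1: no waits; runs immediately, freeing L19 and L7
  T6: no waits; runs immediately, freeing L16 and L6
  T7: everything it awaited (L7 and L6) is free; runs, freeing L5


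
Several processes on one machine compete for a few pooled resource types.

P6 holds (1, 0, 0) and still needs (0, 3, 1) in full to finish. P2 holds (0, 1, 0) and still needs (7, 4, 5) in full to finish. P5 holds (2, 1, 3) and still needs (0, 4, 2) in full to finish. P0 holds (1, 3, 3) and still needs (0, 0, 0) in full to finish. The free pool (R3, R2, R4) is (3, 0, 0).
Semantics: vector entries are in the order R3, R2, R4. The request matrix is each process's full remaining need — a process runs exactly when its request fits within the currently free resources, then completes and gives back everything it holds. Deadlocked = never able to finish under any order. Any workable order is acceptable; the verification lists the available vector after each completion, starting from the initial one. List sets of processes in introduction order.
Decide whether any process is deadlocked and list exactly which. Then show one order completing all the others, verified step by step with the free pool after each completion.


The deadlocked set is P2 and P5.
Key observation: once P0, P6 finish, the pool peaks at (5, 3, 3) — and every remaining process still needs more R2 than that.
The rest can finish in the order P0, P6. Step-by-step check:
  pool = (3, 0, 0)
  P0 needs (0, 0, 0) <= (3, 0, 0) -> finishes; pool += (1, 3, 3) = (4, 3, 3)
  P6 needs (0, 3, 1) <= (4, 3, 3) -> finishes; pool += (1, 0, 0) = (5, 3, 3)
The stuck group stays short no matter what:
  P2 cannot run: need (7, 4, 5) vs free (5, 3, 3) (insufficient R3, R2 and R4)
  P5 cannot run: need (0, 4, 2) vs free (5, 3, 3) (insufficient R2)


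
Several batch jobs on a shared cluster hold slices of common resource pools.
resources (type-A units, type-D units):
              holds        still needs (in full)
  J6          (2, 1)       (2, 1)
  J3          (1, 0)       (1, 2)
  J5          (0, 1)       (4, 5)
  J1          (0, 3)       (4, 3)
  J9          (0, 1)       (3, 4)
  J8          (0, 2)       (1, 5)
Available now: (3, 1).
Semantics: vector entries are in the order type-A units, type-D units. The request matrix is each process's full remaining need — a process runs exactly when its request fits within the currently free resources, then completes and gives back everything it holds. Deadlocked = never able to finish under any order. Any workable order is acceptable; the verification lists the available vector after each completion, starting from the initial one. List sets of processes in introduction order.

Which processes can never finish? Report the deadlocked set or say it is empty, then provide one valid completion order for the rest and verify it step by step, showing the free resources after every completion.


Deadlocked: J5, J1, J9 and J8.
Key observation: J6, J3 can finish, but then (6, 2) is all there is, and the blocked group's type-D units demands exceed it.
The rest can finish in the order J6, J3. Walking it through:
  pool = (3, 1)
  J6 needs (2, 1) <= (3, 1) -> finishes; pool += (2, 1) = (5, 2)
  J3 needs (1, 2) <= (5, 2) -> finishes; pool += (1, 0) = (6, 2)
The blocked processes can never fit:
  J5 still needs (4, 5) but only (6, 2) is free — short on type-D units
  J1 still needs (4, 3) but only (6, 2) is free — short on type-D units
  J9 still needs (3, 4) but only (6, 2) is free — short on type-D units
  J8 still needs (1, 5) but only (6, 2) is free — short on type-D units


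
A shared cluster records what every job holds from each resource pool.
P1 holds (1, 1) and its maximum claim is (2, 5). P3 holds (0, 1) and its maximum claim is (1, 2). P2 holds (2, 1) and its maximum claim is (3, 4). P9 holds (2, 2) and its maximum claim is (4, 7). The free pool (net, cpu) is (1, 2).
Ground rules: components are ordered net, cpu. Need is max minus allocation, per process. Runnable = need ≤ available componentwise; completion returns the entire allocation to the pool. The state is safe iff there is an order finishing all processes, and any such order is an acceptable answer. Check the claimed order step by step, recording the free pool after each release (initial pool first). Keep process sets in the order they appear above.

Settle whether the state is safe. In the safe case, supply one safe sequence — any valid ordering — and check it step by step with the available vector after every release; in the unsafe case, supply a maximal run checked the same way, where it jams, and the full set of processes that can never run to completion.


SAFE, for example via the order P3, P2, P1, P9.
Key observation: reading the order forward, P3 is the first process whose need (1, 1) meets the free pool (1, 2) exactly on a resource it requests.
Walking it through:
  pool = (1, 2)
  P3: need (1, 1) fits (1, 2); releases (0, 1), pool now (1, 3)
  P2: need (1, 3) fits (1, 3); releases (2, 1), pool now (3, 4)
  P1: need (1, 4) fits (3, 4); releases (1, 1), pool now (4, 5)
  P9: need (2, 5) fits (4, 5); releases (2, 2), pool now (6, 7)


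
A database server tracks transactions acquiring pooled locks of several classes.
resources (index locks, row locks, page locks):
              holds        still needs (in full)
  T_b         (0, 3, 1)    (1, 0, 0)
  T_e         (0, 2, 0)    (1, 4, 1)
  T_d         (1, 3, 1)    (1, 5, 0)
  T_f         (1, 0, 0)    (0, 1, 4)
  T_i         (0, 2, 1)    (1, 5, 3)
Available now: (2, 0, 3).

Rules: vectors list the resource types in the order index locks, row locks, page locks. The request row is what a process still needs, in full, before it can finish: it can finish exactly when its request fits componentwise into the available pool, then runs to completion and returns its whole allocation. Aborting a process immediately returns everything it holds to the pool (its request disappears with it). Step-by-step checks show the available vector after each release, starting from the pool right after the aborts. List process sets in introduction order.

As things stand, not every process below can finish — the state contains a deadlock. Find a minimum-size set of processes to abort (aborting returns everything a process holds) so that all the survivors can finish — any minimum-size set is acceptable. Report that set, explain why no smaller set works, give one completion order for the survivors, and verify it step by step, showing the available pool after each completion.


Minimum abort set: T_e.
Key observation: before aborting T_e, T_i was permanently blocked — no order could ever run it; afterwards it completes at step 2.
Minimality: the empty abort set fails — the state is deadlocked as it stands.
One survivor order: T_b, T_i, T_d, T_f. Check, step by step (post-abort pool first):
  pool = (2, 2, 3)
  run T_b (needs (1, 0, 0), free (2, 2, 3)); after release of (0, 3, 1) the pool is (2, 5, 4)
  run T_i (needs (1, 5, 3), free (2, 5, 4)); after release of (0, 2, 1) the pool is (2, 7, 5)
  run T_d (needs (1, 5, 0), free (2, 7, 5)); after release of (1, 3, 1) the pool is (3, 10, 6)
  run T_f (needs (0, 1, 4), free (3, 10, 6)); after release of (1, 0, 0) the pool is (4, 10, 6)


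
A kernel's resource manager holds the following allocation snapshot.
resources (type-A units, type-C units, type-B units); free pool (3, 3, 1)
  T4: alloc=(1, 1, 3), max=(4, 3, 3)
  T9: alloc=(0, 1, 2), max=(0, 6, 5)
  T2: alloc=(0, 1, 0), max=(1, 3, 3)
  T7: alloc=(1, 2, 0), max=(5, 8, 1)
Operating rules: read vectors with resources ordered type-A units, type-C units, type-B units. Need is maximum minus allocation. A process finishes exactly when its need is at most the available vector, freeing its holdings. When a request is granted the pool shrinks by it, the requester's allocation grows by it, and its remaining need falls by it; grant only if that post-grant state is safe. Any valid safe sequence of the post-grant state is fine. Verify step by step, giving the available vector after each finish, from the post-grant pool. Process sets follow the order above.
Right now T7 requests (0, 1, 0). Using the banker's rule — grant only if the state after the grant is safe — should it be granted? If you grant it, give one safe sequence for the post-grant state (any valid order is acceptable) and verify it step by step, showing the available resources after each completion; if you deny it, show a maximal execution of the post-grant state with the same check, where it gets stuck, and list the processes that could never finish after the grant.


DENY — the pretend-granted state is unsafe.
Key observation: once T4, T2 finish, the pool peaks at (4, 4, 4) — and every remaining process still needs more type-C units than that.
On the post-grant state, T4, T2 is a maximal run — nothing extends it. Step-by-step check:
  pool = (3, 2, 1)
  run T4 (needs (3, 2, 0), free (3, 2, 1)); after release of (1, 1, 3) the pool is (4, 3, 4)
  run T2 (needs (1, 2, 3), free (4, 3, 4)); after release of (0, 1, 0) the pool is (4, 4, 4)
  T9 cannot run: need (0, 5, 3) vs free (4, 4, 4) (insufficient type-C units)
  T7 cannot run: need (4, 5, 1) vs free (4, 4, 4) (insufficient type-C units)
Had the request been granted, T9 and T7 could never finish.


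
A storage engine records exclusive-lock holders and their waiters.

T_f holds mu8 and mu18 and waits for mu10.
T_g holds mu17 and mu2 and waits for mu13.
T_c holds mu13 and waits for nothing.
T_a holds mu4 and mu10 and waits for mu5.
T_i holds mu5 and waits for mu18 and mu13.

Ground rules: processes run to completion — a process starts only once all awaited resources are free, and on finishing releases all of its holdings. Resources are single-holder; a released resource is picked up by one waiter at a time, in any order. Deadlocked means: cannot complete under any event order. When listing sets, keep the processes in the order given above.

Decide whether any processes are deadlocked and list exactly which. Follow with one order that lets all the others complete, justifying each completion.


Deadlocked: T_f, T_a and T_i.
Key observation: T_f -> T_a -> T_i -> T_f is a circular wait — nothing in it can go first; no other process is dragged down with it.
The rest can finish in the order T_c, T_g.
Walking it through:
  T_c: no waits; runs immediately, freeing mu13
  run T_g (all its waits — mu13 — are resolved); releases mu17 and mu2


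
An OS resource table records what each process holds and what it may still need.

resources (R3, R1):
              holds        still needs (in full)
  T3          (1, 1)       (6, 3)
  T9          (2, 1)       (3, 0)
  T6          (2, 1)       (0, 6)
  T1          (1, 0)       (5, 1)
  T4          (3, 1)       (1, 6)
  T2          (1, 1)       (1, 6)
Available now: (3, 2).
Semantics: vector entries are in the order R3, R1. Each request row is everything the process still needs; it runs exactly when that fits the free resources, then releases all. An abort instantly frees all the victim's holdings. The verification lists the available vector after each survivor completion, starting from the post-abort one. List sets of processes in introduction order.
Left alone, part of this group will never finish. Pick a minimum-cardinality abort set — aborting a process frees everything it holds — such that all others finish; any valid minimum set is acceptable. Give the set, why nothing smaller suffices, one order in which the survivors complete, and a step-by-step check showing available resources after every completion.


Minimum abort set: T6 and T4.
Key observation: no ordering could ever have run T2 before the abort of T6 and T4; with (5, 2) back in the pool it fits at step 3.
Minimality, checking each single-abort alternative: T3 alone leaves T6 blocked (short on R1); T9 alone leaves T6 blocked (short on R1); T6 alone leaves T4 blocked (short on R1); T1 alone leaves T6 blocked (short on R1); T4 alone leaves T6 blocked (short on R1); T2 alone leaves T6 blocked (short on R1).
One survivor order: T3, T9, T2, T1. Walking it through (post-abort pool first):
  pool = (8, 4)
  T3 needs (6, 3) <= (8, 4) -> finishes; pool += (1, 1) = (9, 5)
  T9 needs (3, 0) <= (9, 5) -> finishes; pool += (2, 1) = (11, 6)
  T2 needs (1, 6) <= (11, 6) -> finishes; pool += (1, 1) = (12, 7)
  T1 needs (5, 1) <= (12, 7) -> finishes; pool += (1, 0) = (13, 7)


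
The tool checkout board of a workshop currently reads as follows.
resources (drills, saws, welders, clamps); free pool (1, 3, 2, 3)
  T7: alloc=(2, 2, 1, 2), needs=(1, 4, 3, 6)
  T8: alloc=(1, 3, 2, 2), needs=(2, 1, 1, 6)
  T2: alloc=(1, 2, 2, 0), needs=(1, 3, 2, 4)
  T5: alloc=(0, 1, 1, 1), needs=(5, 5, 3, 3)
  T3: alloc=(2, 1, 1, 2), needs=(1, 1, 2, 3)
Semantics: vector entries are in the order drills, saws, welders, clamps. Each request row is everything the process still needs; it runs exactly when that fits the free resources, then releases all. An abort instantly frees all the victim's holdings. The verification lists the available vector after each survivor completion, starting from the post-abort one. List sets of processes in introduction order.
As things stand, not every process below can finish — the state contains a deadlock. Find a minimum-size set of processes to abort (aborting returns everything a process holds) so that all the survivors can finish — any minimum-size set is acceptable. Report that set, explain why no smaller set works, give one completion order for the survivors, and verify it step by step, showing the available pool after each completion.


The answer: abort T7.
Key observation: the deadlocked T5 becomes finishable only because T7 released (2, 2, 1, 2); it completes at step 3 below.
No smaller set exists: with zero aborts the deadlock remains.
One survivor order: T2, T3, T5, T8. Verifying each step (post-abort pool first):
  pool = (3, 5, 3, 5)
  run T2 (needs (1, 3, 2, 4), free (3, 5, 3, 5)); after release of (1, 2, 2, 0) the pool is (4, 7, 5, 5)
  run T3 (needs (1, 1, 2, 3), free (4, 7, 5, 5)); after release of (2, 1, 1, 2) the pool is (6, 8, 6, 7)
  run T5 (needs (5, 5, 3, 3), free (6, 8, 6, 7)); after release of (0, 1, 1, 1) the pool is (6, 9, 7, 8)
  run T8 (needs (2, 1, 1, 6), free (6, 9, 7, 8)); after release of (1, 3, 2, 2) the pool is (7, 12, 9, 10)


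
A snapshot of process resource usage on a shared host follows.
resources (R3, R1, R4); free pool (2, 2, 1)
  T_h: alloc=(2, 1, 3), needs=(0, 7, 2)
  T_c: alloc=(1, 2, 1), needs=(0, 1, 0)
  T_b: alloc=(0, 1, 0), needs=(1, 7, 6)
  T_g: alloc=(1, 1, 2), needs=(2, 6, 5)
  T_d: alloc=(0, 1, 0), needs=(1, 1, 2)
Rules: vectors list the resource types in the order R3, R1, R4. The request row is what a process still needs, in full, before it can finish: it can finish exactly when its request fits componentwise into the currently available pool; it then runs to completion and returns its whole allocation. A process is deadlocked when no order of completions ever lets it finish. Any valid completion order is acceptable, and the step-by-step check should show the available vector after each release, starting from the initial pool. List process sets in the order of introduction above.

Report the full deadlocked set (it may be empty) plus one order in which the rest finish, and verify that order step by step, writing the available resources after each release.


Deadlocked set: T_h, T_b and T_g.
Key observation: once T_c, T_d finish, the pool peaks at (3, 5, 2) — and every remaining process still needs more R1 than that.
A valid finishing order for the others: T_c, T_d. Check, step by step:
  pool = (2, 2, 1)
  run T_c (needs (0, 1, 0), free (2, 2, 1)); after release of (1, 2, 1) the pool is (3, 4, 2)
  run T_d (needs (1, 1, 2), free (3, 4, 2)); after release of (0, 1, 0) the pool is (3, 5, 2)
The stuck group stays short no matter what:
  T_h cannot run: need (0, 7, 2) vs free (3, 5, 2) (insufficient R1)
  T_b cannot run: need (1, 7, 6) vs free (3, 5, 2) (insufficient R1 and R4)
  T_g cannot run: need (2, 6, 5) vs free (3, 5, 2) (insufficient R1 and R4)


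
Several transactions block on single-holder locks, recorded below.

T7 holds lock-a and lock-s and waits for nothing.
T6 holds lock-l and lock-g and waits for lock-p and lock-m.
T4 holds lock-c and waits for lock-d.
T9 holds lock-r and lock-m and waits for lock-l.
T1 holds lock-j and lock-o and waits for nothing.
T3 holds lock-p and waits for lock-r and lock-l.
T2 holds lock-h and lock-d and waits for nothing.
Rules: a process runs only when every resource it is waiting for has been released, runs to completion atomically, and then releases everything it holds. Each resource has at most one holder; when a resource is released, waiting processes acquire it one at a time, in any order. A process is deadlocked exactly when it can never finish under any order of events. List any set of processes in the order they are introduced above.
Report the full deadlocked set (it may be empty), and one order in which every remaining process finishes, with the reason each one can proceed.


Deadlocked set: T6, T9 and T3.
Key observation: nobody on the ring T6 -> T9 -> T6 can start until another member finishes, which never happens; T3 is caught in further circular waits.
A valid finishing order for the others: T1, T2, T4, T7.
Verifying each step:
  T1: no waits; runs immediately, freeing lock-j and lock-o
  T2: no waits; runs immediately, freeing lock-h and lock-d
  T4 waits on lock-d — all released -> runs and releases lock-c
  T7: no waits; runs immediately, freeing lock-a and lock-s


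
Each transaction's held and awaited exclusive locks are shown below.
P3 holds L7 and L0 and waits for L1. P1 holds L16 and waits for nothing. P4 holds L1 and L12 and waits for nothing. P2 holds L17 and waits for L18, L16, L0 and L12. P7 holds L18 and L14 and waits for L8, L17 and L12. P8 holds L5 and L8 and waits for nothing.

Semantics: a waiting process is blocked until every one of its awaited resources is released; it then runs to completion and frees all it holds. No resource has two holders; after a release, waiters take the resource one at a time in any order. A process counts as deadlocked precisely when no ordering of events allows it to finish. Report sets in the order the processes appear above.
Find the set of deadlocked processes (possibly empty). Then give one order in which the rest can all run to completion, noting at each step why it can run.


Deadlocked set: P2 and P7.
Key observation: nobody on the ring P2 -> P7 -> P2 can start until another member finishes, which never happens; no other process is dragged down with it.
One completion order for the rest: P8, P1, P4, P3.
Verifying each step:
  P8 waits on nothing -> runs at once and releases L5 and L8
  P1 waits on nothing -> runs at once and releases L16
  P4 waits on nothing -> runs at once and releases L1 and L12
  run P3 (all its waits — L1 — are resolved); releases L7 and L0


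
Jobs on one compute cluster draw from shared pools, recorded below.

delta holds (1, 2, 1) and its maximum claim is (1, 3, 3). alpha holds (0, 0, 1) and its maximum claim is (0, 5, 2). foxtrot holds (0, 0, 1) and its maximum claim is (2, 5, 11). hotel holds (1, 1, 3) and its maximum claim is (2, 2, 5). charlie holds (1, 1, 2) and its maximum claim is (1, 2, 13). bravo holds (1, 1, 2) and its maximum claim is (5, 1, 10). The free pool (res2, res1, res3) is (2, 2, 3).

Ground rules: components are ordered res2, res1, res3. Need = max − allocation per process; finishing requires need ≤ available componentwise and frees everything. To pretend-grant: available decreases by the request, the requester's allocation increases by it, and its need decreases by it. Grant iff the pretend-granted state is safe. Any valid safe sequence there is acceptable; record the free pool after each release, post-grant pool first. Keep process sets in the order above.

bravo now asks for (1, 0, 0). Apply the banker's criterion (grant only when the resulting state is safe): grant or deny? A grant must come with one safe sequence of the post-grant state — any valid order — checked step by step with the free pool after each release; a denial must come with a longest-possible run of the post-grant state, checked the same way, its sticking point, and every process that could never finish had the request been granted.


GRANT — the state after the grant stays safe, e.g. via hotel, delta, alpha, bravo, foxtrot, charlie.
Key observation: granting shrinks the pool to (1, 2, 3), yet hotel still fits and the chain goes through.
Check on the post-grant state, step by step:
  pool = (1, 2, 3)
  hotel needs (1, 1, 2) <= (1, 2, 3) -> finishes; pool += (1, 1, 3) = (2, 3, 6)
  delta needs (0, 1, 2) <= (2, 3, 6) -> finishes; pool += (1, 2, 1) = (3, 5, 7)
  alpha needs (0, 5, 1) <= (3, 5, 7) -> finishes; pool += (0, 0, 1) = (3, 5, 8)
  bravo needs (3, 0, 8) <= (3, 5, 8) -> finishes; pool += (2, 1, 2) = (5, 6, 10)
  foxtrot needs (2, 5, 10) <= (5, 6, 10) -> finishes; pool += (0, 0, 1) = (5, 6, 11)
  charlie needs (0, 1, 11) <= (5, 6, 11) -> finishes; pool += (1, 1, 2) = (6, 7, 13)


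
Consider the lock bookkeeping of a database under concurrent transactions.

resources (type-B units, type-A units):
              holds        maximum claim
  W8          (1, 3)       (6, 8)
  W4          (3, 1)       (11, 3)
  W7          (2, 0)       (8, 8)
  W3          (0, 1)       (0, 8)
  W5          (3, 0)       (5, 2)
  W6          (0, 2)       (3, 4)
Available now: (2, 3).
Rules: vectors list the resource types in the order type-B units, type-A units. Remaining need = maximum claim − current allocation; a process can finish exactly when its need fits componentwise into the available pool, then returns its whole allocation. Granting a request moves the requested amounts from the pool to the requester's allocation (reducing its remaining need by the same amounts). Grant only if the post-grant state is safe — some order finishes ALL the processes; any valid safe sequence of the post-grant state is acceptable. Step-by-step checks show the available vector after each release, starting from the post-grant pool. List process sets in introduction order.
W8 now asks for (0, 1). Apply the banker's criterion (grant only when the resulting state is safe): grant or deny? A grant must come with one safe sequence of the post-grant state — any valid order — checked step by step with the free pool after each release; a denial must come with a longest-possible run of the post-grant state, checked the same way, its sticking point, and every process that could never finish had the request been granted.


GRANT — the state after the grant stays safe, e.g. via W5, W6, W8, W7, W4, W3.
Key observation: after the grant the pool drops to (2, 2), which still lets W5 finish first and unwind the rest.
Check on the post-grant state, step by step:
  pool = (2, 2)
  W5: need (2, 2) fits (2, 2); releases (3, 0), pool now (5, 2)
  W6: need (3, 2) fits (5, 2); releases (0, 2), pool now (5, 4)
  W8: need (5, 4) fits (5, 4); releases (1, 4), pool now (6, 8)
  W7: need (6, 8) fits (6, 8); releases (2, 0), pool now (8, 8)
  W4: need (8, 2) fits (8, 8); releases (3, 1), pool now (11, 9)
  W3: need (0, 7) fits (11, 9); releases (0, 1), pool now (11, 10)


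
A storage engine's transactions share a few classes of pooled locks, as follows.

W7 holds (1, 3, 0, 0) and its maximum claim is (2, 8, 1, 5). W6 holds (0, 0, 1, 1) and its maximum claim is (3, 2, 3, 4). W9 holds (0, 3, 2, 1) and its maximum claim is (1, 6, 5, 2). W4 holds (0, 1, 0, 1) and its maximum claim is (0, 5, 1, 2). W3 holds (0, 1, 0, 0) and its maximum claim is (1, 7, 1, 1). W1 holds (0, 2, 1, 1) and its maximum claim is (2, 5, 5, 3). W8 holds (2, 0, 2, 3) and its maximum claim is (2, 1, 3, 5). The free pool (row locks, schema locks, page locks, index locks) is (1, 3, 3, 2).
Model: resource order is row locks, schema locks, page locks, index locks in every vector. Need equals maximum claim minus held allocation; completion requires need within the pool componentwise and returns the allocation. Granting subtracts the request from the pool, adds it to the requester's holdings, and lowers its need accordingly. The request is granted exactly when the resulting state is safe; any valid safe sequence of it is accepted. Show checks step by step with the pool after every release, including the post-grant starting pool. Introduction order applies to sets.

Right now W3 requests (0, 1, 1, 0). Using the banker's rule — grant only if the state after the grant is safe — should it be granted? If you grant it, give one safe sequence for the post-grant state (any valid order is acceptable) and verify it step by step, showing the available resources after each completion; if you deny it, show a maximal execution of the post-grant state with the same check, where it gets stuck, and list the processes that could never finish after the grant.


DENY. Granting would leave the state unsafe.
Key observation: schema locks is the bottleneck — with W8, W6 done the pool holds (3, 2, 5, 6), short of every remaining need.
On the post-grant state, W8, W6 is a maximal run — nothing extends it. Verifying each step:
  pool = (1, 2, 2, 2)
  W8: need (0, 1, 1, 2) fits (1, 2, 2, 2); releases (2, 0, 2, 3), pool now (3, 2, 4, 5)
  W6: need (3, 2, 2, 3) fits (3, 2, 4, 5); releases (0, 0, 1, 1), pool now (3, 2, 5, 6)
  W7 still needs (1, 5, 1, 5) but only (3, 2, 5, 6) is free — short on schema locks
  W9 still needs (1, 3, 3, 1) but only (3, 2, 5, 6) is free — short on schema locks
  W4 still needs (0, 4, 1, 1) but only (3, 2, 5, 6) is free — short on schema locks
  W3 still needs (1, 5, 0, 1) but only (3, 2, 5, 6) is free — short on schema locks
  W1 still needs (2, 3, 4, 2) but only (3, 2, 5, 6) is free — short on schema locks
Post-grant, the permanently blocked set is W7, W9, W4, W3 and W1.


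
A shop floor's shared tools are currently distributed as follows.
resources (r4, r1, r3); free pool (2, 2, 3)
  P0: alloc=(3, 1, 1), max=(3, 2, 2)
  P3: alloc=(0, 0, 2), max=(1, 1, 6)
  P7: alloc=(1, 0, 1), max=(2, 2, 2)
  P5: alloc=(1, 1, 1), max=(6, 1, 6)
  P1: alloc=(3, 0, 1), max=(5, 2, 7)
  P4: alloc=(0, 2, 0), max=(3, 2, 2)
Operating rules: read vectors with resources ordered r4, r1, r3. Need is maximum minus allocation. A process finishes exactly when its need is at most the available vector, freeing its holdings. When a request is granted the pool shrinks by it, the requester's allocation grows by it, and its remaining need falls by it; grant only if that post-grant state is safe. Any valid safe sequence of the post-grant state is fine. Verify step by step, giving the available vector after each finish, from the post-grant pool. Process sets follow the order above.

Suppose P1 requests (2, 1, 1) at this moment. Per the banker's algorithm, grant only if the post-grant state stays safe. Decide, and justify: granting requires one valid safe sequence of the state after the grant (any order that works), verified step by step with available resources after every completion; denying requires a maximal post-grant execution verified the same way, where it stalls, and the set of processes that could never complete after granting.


GRANT — the state after the grant stays safe, e.g. via P0, P7, P3, P1, P4, P5.
Key observation: granting shrinks the pool to (0, 1, 2), yet P0 still fits and the chain goes through.
Check on the post-grant state, step by step:
  pool = (0, 1, 2)
  run P0 (needs (0, 1, 1), free (0, 1, 2)); after release of (3, 1, 1) the pool is (3, 2, 3)
  run P7 (needs (1, 2, 1), free (3, 2, 3)); after release of (1, 0, 1) the pool is (4, 2, 4)
  run P3 (needs (1, 1, 4), free (4, 2, 4)); after release of (0, 0, 2) the pool is (4, 2, 6)
  run P1 (needs (0, 1, 5), free (4, 2, 6)); after release of (5, 1, 2) the pool is (9, 3, 8)
  run P4 (needs (3, 0, 2), free (9, 3, 8)); after release of (0, 2, 0) the pool is (9, 5, 8)
  run P5 (needs (5, 0, 5), free (9, 5, 8)); after release of (1, 1, 1) the pool is (10, 6, 9)


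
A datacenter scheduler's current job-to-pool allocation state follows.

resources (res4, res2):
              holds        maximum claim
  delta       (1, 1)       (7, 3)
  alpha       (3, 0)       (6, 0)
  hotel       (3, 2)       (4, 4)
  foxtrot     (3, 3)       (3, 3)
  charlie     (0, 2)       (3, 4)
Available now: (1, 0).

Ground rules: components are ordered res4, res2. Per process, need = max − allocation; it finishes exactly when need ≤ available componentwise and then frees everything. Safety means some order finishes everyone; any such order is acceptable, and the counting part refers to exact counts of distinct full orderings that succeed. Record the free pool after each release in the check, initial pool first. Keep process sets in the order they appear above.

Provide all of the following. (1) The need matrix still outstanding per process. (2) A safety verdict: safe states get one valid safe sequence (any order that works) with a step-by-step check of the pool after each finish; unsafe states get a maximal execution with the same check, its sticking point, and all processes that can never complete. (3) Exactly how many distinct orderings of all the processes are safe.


(1) Outstanding need per process (order res4, res2):
  delta: (6, 2)
  alpha: (3, 0)
  hotel: (1, 2)
  foxtrot: (0, 0)
  charlie: (3, 2)
(2) SAFE. One safe sequence: foxtrot, charlie, alpha, delta, hotel.
Key observation: every step clears its requested resources with room to spare; the minimum clearance is 1, first at charlie — (3, 2) vs (4, 3) free.
Walking it through:
  pool = (1, 0)
  foxtrot: need (0, 0) fits (1, 0); releases (3, 3), pool now (4, 3)
  charlie: need (3, 2) fits (4, 3); releases (0, 2), pool now (4, 5)
  alpha: need (3, 0) fits (4, 5); releases (3, 0), pool now (7, 5)
  delta: need (6, 2) fits (7, 5); releases (1, 1), pool now (8, 6)
  hotel: need (1, 2) fits (8, 6); releases (3, 2), pool now (11, 8)
(3) The exact count: 16 of the possible complete orderings are safe sequences.


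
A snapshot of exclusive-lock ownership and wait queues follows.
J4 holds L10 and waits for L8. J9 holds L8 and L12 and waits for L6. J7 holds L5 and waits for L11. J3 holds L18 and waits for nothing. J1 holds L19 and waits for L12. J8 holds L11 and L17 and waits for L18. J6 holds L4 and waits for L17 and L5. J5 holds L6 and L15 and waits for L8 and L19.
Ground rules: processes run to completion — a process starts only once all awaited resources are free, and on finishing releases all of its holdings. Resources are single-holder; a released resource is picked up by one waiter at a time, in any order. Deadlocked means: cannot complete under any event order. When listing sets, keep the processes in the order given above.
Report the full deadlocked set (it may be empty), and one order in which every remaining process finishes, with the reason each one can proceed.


The deadlocked set is J4, J9, J1 and J5.
Key observation: nobody on the ring J9 -> J5 -> J9 can start until another member finishes, which never happens; J1 is caught in further circular waits and J4 waits into the deadlock from upstream.
One completion order for the rest: J3, J8, J7, J6.
Verifying each step:
  J3: no waits; runs immediately, freeing L18
  J8 waits on L18 — all released -> runs and releases L11 and L17
  J7 waits on L11 — all released -> runs and releases L5
  J6 waits on L17 and L5 — all released -> runs and releases L4


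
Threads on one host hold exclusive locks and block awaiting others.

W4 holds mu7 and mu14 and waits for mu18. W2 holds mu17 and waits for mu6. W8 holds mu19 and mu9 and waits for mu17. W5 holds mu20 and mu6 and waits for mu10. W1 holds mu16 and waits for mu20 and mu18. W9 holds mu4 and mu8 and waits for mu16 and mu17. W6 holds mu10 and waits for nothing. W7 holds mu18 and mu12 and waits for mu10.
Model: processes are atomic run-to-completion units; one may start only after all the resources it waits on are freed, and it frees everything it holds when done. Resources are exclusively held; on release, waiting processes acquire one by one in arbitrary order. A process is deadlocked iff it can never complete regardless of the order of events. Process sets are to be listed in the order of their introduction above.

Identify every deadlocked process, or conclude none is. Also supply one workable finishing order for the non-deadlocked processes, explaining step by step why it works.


The deadlocked set is empty.
Key observation: no waiting chain loops back on itself — every chain ends at a process that waits on nothing, so everyone eventually runs.
A valid finishing order for the others: W6, W5, W7, W2, W8, W4, W1, W9.
Verifying each step:
  run W6 (it waits on nothing); releases mu10
  W5: everything it awaited (mu10) is free; runs, freeing mu20 and mu6
  W7: everything it awaited (mu10) is free; runs, freeing mu18 and mu12
  W2: everything it awaited (mu6) is free; runs, freeing mu17
  W8: everything it awaited (mu17) is free; runs, freeing mu19 and mu9
  W4: everything it awaited (mu18) is free; runs, freeing mu7 and mu14
  W1: everything it awaited (mu20 and mu18) is free; runs, freeing mu16
  W9: everything it awaited (mu16 and mu17) is free; runs, freeing mu4 and mu8


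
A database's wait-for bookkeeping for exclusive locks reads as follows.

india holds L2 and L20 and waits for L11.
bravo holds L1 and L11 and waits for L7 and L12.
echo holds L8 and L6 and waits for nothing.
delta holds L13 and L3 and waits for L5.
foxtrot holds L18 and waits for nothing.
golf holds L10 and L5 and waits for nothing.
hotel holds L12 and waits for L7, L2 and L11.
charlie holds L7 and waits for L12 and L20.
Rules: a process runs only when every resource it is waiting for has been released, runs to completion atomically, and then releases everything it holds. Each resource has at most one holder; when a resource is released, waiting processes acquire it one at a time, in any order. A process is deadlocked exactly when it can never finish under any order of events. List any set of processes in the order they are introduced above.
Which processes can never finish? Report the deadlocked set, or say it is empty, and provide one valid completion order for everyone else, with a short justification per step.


Deadlocked set: india, bravo, hotel and charlie.
Key observation: india -> bravo -> hotel -> india is a circular wait — nothing in it can go first; charlie is caught in further circular waits.
One completion order for the rest: golf, foxtrot, delta, echo.
Check, step by step:
  golf waits on nothing -> runs at once and releases L10 and L5
  foxtrot waits on nothing -> runs at once and releases L18
  run delta (all its waits — L5 — are resolved); releases L13 and L3
  echo waits on nothing -> runs at once and releases L8 and L6


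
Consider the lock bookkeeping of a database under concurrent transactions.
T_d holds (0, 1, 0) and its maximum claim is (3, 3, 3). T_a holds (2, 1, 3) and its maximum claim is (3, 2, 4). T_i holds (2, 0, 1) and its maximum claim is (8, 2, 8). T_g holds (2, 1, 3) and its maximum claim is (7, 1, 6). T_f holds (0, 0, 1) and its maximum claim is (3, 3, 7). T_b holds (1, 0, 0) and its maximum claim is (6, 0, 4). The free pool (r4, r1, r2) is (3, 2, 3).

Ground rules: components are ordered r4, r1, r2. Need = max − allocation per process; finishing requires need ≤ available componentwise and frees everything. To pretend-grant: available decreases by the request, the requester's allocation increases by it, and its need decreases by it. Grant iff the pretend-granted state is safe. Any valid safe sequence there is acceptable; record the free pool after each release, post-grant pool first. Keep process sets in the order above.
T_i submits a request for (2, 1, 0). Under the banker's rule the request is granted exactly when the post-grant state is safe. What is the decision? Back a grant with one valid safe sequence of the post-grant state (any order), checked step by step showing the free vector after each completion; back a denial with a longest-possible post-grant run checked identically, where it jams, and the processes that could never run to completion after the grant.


DENY: after the grant no complete ordering would exist.
Key observation: r4 is the bottleneck — with T_a, T_d, T_f done the pool holds (3, 3, 7), short of every remaining need.
After a pretend grant, a maximal execution: T_a, T_d, T_f — then nothing else fits. Step-by-step check:
  pool = (1, 1, 3)
  run T_a (needs (1, 1, 1), free (1, 1, 3)); after release of (2, 1, 3) the pool is (3, 2, 6)
  run T_d (needs (3, 2, 3), free (3, 2, 6)); after release of (0, 1, 0) the pool is (3, 3, 6)
  run T_f (needs (3, 3, 6), free (3, 3, 6)); after release of (0, 0, 1) the pool is (3, 3, 7)
  T_i still needs (4, 1, 7) but only (3, 3, 7) is free — short on r4
  T_g still needs (5, 0, 3) but only (3, 3, 7) is free — short on r4
  T_b still needs (5, 0, 4) but only (3, 3, 7) is free — short on r4
Post-grant, the permanently blocked set is T_i, T_g and T_b.


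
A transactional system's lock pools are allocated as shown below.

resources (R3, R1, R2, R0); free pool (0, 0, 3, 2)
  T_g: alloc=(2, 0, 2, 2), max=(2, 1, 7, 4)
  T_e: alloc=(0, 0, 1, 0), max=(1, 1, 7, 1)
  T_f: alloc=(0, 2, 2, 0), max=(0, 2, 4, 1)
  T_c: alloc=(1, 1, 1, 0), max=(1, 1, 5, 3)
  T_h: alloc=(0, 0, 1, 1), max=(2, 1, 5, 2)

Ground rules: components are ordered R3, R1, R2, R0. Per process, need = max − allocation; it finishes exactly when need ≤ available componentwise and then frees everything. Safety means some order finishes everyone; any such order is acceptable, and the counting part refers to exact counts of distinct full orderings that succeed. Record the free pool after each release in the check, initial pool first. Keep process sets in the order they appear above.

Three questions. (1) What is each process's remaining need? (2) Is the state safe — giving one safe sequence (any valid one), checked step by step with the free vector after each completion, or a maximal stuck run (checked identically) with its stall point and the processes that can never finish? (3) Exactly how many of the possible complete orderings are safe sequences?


(1) Outstanding need per process (order R3, R1, R2, R0):
  T_g: (0, 1, 5, 2)
  T_e: (1, 1, 6, 1)
  T_f: (0, 0, 2, 1)
  T_c: (0, 0, 4, 3)
  T_h: (2, 1, 4, 1)
(2) SAFE — a valid safe sequence is T_f, T_g, T_h, T_e, T_c.
Key observation: the first exact fit in this order is T_g — it needs (0, 1, 5, 2) with (0, 2, 5, 2) free, meeting a requested resource to the last unit.
Step-by-step check:
  pool = (0, 0, 3, 2)
  T_f: need (0, 0, 2, 1) fits (0, 0, 3, 2); releases (0, 2, 2, 0), pool now (0, 2, 5, 2)
  T_g: need (0, 1, 5, 2) fits (0, 2, 5, 2); releases (2, 0, 2, 2), pool now (2, 2, 7, 4)
  T_h: need (2, 1, 4, 1) fits (2, 2, 7, 4); releases (0, 0, 1, 1), pool now (2, 2, 8, 5)
  T_e: need (1, 1, 6, 1) fits (2, 2, 8, 5); releases (0, 0, 1, 0), pool now (2, 2, 9, 5)
  T_c: need (0, 0, 4, 3) fits (2, 2, 9, 5); releases (1, 1, 1, 0), pool now (3, 3, 10, 5)
(3) The exact count: 6 of the possible complete orderings are safe sequences.


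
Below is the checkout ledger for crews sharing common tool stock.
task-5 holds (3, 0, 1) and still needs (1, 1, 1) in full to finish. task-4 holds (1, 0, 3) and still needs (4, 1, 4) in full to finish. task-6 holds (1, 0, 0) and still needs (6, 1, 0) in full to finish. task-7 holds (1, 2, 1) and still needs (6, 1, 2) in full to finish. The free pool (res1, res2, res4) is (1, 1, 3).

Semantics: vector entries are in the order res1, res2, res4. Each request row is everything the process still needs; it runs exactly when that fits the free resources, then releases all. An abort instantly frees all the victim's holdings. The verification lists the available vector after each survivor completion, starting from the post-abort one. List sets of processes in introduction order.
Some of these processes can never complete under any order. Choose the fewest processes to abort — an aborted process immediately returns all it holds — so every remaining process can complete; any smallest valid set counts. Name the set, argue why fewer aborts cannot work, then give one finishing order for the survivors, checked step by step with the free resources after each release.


Abort task-7.
Key observation: task-6 was stuck for good until task-7 gave back (1, 2, 1); in the order shown it finishes at step 3.
No smaller set exists: with zero aborts the deadlock remains.
One survivor order: task-5, task-4, task-6. Verifying each step (post-abort pool first):
  pool = (2, 3, 4)
  run task-5 (needs (1, 1, 1), free (2, 3, 4)); after release of (3, 0, 1) the pool is (5, 3, 5)
  run task-4 (needs (4, 1, 4), free (5, 3, 5)); after release of (1, 0, 3) the pool is (6, 3, 8)
  run task-6 (needs (6, 1, 0), free (6, 3, 8)); after release of (1, 0, 0) the pool is (7, 3, 8)
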